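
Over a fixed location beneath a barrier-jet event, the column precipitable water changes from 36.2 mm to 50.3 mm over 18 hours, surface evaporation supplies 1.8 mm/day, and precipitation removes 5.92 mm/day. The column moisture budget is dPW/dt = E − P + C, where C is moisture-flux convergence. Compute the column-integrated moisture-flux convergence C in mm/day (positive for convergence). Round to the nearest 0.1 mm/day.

C ≈ 22.9 mm/day

dPW/dt = (50.3 − 36.2) mm / (18/24 day) = +18.800 mm/day.
C = dPW/dt − E + P = (+18.800) − 1.8 + 5.92 = 22.9 mm/day.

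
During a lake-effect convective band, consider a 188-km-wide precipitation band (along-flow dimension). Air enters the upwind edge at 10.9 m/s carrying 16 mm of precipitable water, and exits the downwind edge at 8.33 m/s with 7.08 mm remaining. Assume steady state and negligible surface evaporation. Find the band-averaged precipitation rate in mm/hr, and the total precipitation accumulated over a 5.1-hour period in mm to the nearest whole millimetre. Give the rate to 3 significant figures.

Column moisture flux per unit crosswind length is F = V × PW.
Inflow: F_in = 10.9 × 16 = 174.4 mm·m/s
Outflow: F_out = 8.33 × 7.08 = 58.9764 mm·m/s
Steady-state rate R = (F_in − F_out)/L = (174.4 − 58.9764) / 188000 m = 6.140e-04 mm/s.
R = 6.140e-04 × 3600 = 2.21 mm/hr.
Over 5.1 h: total = 2.21 × 5.1 = 11.271 ≈ 11 mm.

R ≈ 2.21 mm/hr; total ≈ 11 mm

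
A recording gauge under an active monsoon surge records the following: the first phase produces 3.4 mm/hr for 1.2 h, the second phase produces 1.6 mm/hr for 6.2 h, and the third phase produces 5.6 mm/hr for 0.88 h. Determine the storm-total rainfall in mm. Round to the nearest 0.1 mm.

Total = Σ Rᵢ Δtᵢ = 3.4 × 1.2 + 1.6 × 6.2 + 5.6 × 0.88
      = 4.08 + 9.92 + 4.928 = 18.9 mm.

total ≈ 18.9 mm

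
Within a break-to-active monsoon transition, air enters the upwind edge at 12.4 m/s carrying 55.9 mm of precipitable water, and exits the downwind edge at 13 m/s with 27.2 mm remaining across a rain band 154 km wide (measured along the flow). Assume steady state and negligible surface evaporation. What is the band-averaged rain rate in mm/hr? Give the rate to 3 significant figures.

R ≈ 7.94 mm/hr

Column moisture flux per unit crosswind length is F = V × PW.
Inflow: F_in = 12.4 × 55.9 = 693.16 mm·m/s
Outflow: F_out = 13 × 27.2 = 353.6 mm·m/s
Steady-state rate R = (F_in − F_out)/L = (693.16 − 353.6) / 154000 m = 2.205e-03 mm/s.
R = 2.205e-03 × 3600 = 7.94 mm/hr.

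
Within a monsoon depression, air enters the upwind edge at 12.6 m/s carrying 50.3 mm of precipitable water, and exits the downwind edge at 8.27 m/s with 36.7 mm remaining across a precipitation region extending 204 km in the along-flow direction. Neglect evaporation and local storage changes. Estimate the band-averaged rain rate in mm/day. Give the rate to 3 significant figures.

R ≈ 140 mm/day

Column moisture flux per unit crosswind length is F = V × PW.
Inflow: F_in = 12.6 × 50.3 = 633.78 mm·m/s
Outflow: F_out = 8.27 × 36.7 = 303.509 mm·m/s
Steady-state rate R = (F_in − F_out)/L = (633.78 − 303.509) / 204000 m = 1.619e-03 mm/s.
R = 1.619e-03 × 3600 × 24 = 140 mm/day.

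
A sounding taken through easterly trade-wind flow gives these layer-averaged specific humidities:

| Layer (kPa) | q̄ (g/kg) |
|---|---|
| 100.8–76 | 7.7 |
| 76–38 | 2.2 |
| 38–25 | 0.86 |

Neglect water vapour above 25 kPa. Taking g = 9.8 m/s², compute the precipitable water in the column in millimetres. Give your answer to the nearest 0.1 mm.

PW ≈ 29.2 mm

Precipitable water is the column-integrated vapour mass per unit area: PW = (1/g) Σ q̄ Δp, with q in kg/kg and Δp in Pa (1 kg/m² of water = 1 mm).
Layer 100.8–76 kPa: Δp = 248 hPa = 24800 Pa, q̄ = 0.0077 kg/kg → 0.0077 × 24800 / 9.8 = 19.49 mm
Layer 76–38 kPa: Δp = 380 hPa = 38000 Pa, q̄ = 0.0022 kg/kg → 0.0022 × 38000 / 9.8 = 8.53 mm
Layer 38–25 kPa: Δp = 130 hPa = 13000 Pa, q̄ = 0.00086 kg/kg → 0.00086 × 13000 / 9.8 = 1.14 mm
PW = 19.49 + 8.53 + 1.14 = 29.16 ≈ 29.2 mm.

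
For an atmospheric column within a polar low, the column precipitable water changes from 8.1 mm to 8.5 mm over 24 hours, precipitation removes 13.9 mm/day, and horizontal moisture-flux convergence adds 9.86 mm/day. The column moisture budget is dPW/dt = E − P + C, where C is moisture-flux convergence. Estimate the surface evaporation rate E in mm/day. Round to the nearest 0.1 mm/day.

E ≈ 4.4 mm/day

dPW/dt = (8.5 − 8.1) mm / (24/24 day) = +0.400 mm/day.
E = dPW/dt + P − C = (+0.400) + 13.9 − (9.86) = 4.4 mm/day.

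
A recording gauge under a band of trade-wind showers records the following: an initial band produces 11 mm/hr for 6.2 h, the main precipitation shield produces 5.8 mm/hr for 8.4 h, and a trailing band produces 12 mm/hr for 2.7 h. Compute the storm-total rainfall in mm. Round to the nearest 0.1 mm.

Total = Σ Rᵢ Δtᵢ = 11 × 6.2 + 5.8 × 8.4 + 12 × 2.7
      = 68.2 + 48.72 + 32.4 = 149.3 mm.

total ≈ 149.3 mm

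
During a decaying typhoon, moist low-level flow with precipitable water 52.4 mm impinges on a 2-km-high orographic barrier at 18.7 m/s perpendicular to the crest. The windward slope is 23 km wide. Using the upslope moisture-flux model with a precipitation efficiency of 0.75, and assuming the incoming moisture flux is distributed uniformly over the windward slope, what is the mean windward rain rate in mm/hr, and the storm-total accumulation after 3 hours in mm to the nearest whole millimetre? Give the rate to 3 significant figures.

Incoming column moisture flux per unit ridge length: F = V × PW = 18.7 × 52.4 = 979.88 mm·m/s.
Spread over the 23 km slope with efficiency ε = 0.75: R = ε·F/W = 0.75 × 979.88 / 23000 m = 3.195e-02 mm/s.
R = 3.195e-02 × 3600 = 115 mm/hr.
Over 3 h: total = 115 × 3 = 345 mm.

R ≈ 115 mm/hr; total ≈ 345 mm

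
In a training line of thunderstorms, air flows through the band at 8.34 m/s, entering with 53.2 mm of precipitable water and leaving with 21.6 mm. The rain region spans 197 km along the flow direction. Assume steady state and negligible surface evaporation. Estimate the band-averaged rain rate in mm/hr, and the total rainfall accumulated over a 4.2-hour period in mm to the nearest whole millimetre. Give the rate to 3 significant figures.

Column moisture flux per unit crosswind length is F = V × PW.
Inflow: F_in = 8.34 × 53.2 = 443.688 mm·m/s
Outflow: F_out = 8.34 × 21.6 = 180.144 mm·m/s
Steady-state rate R = (F_in − F_out)/L = (443.688 − 180.144) / 197000 m = 1.338e-03 mm/s.
R = 1.338e-03 × 3600 = 4.82 mm/hr.
Over 4.2 h: total = 4.82 × 4.2 = 20.244 ≈ 20 mm.

R ≈ 4.82 mm/hr; total ≈ 20 mm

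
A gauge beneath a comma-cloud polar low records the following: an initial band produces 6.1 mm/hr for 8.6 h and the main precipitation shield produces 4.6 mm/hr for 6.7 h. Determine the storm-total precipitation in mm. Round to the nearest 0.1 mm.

Total = Σ Rᵢ Δtᵢ = 6.1 × 8.6 + 4.6 × 6.7
      = 52.46 + 30.82 = 83.3 mm.

total ≈ 83.3 mm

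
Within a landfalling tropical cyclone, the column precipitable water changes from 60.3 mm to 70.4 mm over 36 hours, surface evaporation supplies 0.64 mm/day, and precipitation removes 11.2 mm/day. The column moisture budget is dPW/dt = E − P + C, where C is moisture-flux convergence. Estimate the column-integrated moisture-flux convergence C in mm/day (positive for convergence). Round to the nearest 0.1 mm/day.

dPW/dt = (70.4 − 60.3) mm / (36/24 day) = +6.733 mm/day.
C = dPW/dt − E + P = (+6.733) − 0.64 + 11.2 = 17.3 mm/day.

C ≈ 17.3 mm/day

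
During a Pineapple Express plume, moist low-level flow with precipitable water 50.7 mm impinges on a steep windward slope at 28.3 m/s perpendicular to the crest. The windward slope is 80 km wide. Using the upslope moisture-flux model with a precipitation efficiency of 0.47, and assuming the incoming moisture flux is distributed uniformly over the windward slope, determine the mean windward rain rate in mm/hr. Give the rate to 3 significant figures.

Incoming column moisture flux per unit ridge length: F = V × PW = 28.3 × 50.7 = 1434.81 mm·m/s.
Spread over the 80 km slope with efficiency ε = 0.47: R = ε·F/W = 0.47 × 1434.81 / 80000 m = 8.430e-03 mm/s.
R = 8.430e-03 × 3600 = 30.3 mm/hr.

R ≈ 30.3 mm/hr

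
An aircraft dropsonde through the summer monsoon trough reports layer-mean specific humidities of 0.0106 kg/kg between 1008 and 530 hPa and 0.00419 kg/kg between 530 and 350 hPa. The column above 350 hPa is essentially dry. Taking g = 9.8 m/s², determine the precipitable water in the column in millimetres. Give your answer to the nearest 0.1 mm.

Precipitable water is the column-integrated vapour mass per unit area: PW = (1/g) Σ q̄ Δp, with q in kg/kg and Δp in Pa (1 kg/m² of water = 1 mm).
Layer 1008–530 hPa: Δp = 478 hPa = 47800 Pa, q̄ = 0.0106 kg/kg → 0.0106 × 47800 / 9.8 = 51.70 mm
Layer 530–350 hPa: Δp = 180 hPa = 18000 Pa, q̄ = 0.00419 kg/kg → 0.00419 × 18000 / 9.8 = 7.70 mm
PW = 51.70 + 7.70 = 59.40 ≈ 59.4 mm.

PW ≈ 59.4 mm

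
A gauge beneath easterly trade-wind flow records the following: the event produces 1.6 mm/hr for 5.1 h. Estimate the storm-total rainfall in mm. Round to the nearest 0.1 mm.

total ≈ 8.2 mm

Total = Σ Rᵢ Δtᵢ = 1.6 × 5.1
      = 8.16 = 8.2 mm.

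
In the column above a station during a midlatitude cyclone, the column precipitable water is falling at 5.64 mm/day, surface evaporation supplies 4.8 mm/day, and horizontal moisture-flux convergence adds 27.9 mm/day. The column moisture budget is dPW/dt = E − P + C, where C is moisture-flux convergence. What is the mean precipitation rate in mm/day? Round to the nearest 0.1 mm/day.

P ≈ 38.3 mm/day

dPW/dt = -5.64 mm/day.
P = E + C − dPW/dt = 4.8 + (27.9) − (-5.64) = 38.3 mm/day.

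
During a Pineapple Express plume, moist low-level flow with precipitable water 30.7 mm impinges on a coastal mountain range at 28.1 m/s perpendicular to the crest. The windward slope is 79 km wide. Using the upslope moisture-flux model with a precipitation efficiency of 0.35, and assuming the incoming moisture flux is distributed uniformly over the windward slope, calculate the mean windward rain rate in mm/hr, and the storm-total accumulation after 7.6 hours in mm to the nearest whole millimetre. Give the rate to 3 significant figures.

R ≈ 13.8 mm/hr; total ≈ 105 mm

Incoming column moisture flux per unit ridge length: F = V × PW = 28.1 × 30.7 = 862.67 mm·m/s.
Spread over the 79 km slope with efficiency ε = 0.35: R = ε·F/W = 0.35 × 862.67 / 79000 m = 3.822e-03 mm/s.
R = 3.822e-03 × 3600 = 13.8 mm/hr.
Over 7.6 h: total = 13.8 × 7.6 = 104.88 ≈ 105 mm.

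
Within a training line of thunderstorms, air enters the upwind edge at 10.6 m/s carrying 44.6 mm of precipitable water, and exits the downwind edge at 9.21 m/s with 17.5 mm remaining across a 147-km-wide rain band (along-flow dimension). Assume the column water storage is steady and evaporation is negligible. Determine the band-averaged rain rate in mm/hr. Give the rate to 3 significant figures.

Column moisture flux per unit crosswind length is F = V × PW.
Inflow: F_in = 10.6 × 44.6 = 472.76 mm·m/s
Outflow: F_out = 9.21 × 17.5 = 161.175 mm·m/s
Steady-state rate R = (F_in − F_out)/L = (472.76 − 161.175) / 147000 m = 2.120e-03 mm/s.
R = 2.120e-03 × 3600 = 7.63 mm/hr.

R ≈ 7.63 mm/hr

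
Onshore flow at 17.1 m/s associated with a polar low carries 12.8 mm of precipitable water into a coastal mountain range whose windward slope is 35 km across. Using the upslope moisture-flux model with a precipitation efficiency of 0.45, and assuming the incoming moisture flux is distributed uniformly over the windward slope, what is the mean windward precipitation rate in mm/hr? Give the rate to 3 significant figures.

R ≈ 10.1 mm/hr

Incoming column moisture flux per unit ridge length: F = V × PW = 17.1 × 12.8 = 218.88 mm·m/s.
Spread over the 35 km slope with efficiency ε = 0.45: R = ε·F/W = 0.45 × 218.88 / 35000 m = 2.814e-03 mm/s.
R = 2.814e-03 × 3600 = 10.1 mm/hr.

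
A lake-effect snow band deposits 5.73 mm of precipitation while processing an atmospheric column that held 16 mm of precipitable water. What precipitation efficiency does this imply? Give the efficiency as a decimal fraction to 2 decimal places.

ε ≈ 0.36

ε = precipitation / PW = 5.73 / 16 = 0.36.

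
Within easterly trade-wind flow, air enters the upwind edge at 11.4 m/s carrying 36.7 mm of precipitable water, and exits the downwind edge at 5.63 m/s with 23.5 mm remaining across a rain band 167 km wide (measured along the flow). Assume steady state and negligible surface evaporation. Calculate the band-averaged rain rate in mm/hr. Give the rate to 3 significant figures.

R ≈ 6.17 mm/hr

Column moisture flux per unit crosswind length is F = V × PW.
Inflow: F_in = 11.4 × 36.7 = 418.38 mm·m/s
Outflow: F_out = 5.63 × 23.5 = 132.305 mm·m/s
Steady-state rate R = (F_in − F_out)/L = (418.38 − 132.305) / 167000 m = 1.713e-03 mm/s.
R = 1.713e-03 × 3600 = 6.17 mm/hr.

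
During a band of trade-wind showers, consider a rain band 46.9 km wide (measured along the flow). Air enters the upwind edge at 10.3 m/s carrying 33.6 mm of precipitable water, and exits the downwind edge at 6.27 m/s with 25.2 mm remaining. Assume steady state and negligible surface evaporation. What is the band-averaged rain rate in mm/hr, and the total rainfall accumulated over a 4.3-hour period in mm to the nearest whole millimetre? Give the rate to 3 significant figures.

R ≈ 14.4 mm/hr; total ≈ 62 mm

Column moisture flux per unit crosswind length is F = V × PW.
Inflow: F_in = 10.3 × 33.6 = 346.08 mm·m/s
Outflow: F_out = 6.27 × 25.2 = 158.004 mm·m/s
Steady-state rate R = (F_in − F_out)/L = (346.08 − 158.004) / 46900 m = 4.010e-03 mm/s.
R = 4.010e-03 × 3600 = 14.4 mm/hr.
Over 4.3 h: total = 14.4 × 4.3 = 61.92 ≈ 62 mm.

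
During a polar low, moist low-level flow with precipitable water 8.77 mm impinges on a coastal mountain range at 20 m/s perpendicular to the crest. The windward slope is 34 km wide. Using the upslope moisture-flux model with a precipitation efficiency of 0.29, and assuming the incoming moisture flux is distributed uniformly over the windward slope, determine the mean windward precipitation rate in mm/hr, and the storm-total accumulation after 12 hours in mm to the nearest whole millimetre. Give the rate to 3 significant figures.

Incoming column moisture flux per unit ridge length: F = V × PW = 20 × 8.77 = 175.4 mm·m/s.
Spread over the 34 km slope with efficiency ε = 0.29: R = ε·F/W = 0.29 × 175.4 / 34000 m = 1.496e-03 mm/s.
R = 1.496e-03 × 3600 = 5.39 mm/hr.
Over 12 h: total = 5.39 × 12 = 64.68 ≈ 65 mm.

R ≈ 5.39 mm/hr; total ≈ 65 mm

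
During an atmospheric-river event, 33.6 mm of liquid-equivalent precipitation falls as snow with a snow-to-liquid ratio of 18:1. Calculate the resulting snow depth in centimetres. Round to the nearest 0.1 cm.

snow depth ≈ 60.5 cm

Snow depth = liquid × ratio = 33.6 mm × 18 = 604.8 mm = 60.5 cm.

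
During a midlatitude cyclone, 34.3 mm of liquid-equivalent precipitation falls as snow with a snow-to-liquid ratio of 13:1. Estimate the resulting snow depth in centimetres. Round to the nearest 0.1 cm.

Snow depth = liquid × ratio = 34.3 mm × 13 = 445.9 mm = 44.6 cm.

snow depth ≈ 44.6 cm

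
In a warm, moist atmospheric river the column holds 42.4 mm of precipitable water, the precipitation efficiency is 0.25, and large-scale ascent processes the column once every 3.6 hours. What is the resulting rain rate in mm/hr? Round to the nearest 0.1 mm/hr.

Each overturning extracts ε × PW = 0.25 × 42.4 = 10.6 mm.
Rate = ε·PW / τ = 10.6 / 3.6 h = 2.9 mm/hr.

R ≈ 2.9 mm/hr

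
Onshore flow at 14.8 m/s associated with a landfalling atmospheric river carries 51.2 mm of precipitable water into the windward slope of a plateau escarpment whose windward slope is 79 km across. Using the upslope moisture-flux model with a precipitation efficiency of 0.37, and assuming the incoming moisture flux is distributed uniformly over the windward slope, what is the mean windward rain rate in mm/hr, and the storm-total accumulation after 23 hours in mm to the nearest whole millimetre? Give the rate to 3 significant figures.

Incoming column moisture flux per unit ridge length: F = V × PW = 14.8 × 51.2 = 757.76 mm·m/s.
Spread over the 79 km slope with efficiency ε = 0.37: R = ε·F/W = 0.37 × 757.76 / 79000 m = 3.549e-03 mm/s.
R = 3.549e-03 × 3600 = 12.8 mm/hr.
Over 23 h: total = 12.8 × 23 = 294.4 ≈ 294 mm.

R ≈ 12.8 mm/hr; total ≈ 294 mm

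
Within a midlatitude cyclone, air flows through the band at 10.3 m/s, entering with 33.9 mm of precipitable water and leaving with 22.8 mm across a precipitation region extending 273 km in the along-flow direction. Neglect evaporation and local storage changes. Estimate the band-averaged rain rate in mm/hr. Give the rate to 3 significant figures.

R ≈ 1.51 mm/hr

Column moisture flux per unit crosswind length is F = V × PW.
Inflow: F_in = 10.3 × 33.9 = 349.17 mm·m/s
Outflow: F_out = 10.3 × 22.8 = 234.84 mm·m/s
Steady-state rate R = (F_in − F_out)/L = (349.17 − 234.84) / 273000 m = 4.188e-04 mm/s.
R = 4.188e-04 × 3600 = 1.51 mm/hr.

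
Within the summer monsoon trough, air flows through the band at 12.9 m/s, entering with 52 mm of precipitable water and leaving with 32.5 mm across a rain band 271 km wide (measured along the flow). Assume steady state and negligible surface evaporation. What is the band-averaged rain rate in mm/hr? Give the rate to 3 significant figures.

R ≈ 3.34 mm/hr

Column moisture flux per unit crosswind length is F = V × PW.
Inflow: F_in = 12.9 × 52 = 670.8 mm·m/s
Outflow: F_out = 12.9 × 32.5 = 419.25 mm·m/s
Steady-state rate R = (F_in − F_out)/L = (670.8 − 419.25) / 271000 m = 9.282e-04 mm/s.
R = 9.282e-04 × 3600 = 3.34 mm/hr.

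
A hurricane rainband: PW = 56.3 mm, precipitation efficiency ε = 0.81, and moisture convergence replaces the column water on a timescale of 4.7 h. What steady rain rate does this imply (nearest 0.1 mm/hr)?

R ≈ 9.7 mm/hr

Each overturning extracts ε × PW = 0.81 × 56.3 = 45.603 mm.
Rate = ε·PW / τ = 45.603 / 4.7 h = 9.7 mm/hr.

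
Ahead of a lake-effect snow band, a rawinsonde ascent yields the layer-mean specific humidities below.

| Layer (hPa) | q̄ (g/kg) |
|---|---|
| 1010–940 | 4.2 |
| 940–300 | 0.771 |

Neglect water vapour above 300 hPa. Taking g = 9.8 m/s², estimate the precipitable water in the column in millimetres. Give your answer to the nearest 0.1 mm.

Precipitable water is the column-integrated vapour mass per unit area: PW = (1/g) Σ q̄ Δp, with q in kg/kg and Δp in Pa (1 kg/m² of water = 1 mm).
Layer 1010–940 hPa: Δp = 70 hPa = 7000 Pa, q̄ = 0.0042 kg/kg → 0.0042 × 7000 / 9.8 = 3.00 mm
Layer 940–300 hPa: Δp = 640 hPa = 64000 Pa, q̄ = 0.000771 kg/kg → 0.000771 × 64000 / 9.8 = 5.04 mm
PW = 3.00 + 5.04 = 8.04 ≈ 8.0 mm.

PW ≈ 8.0 mm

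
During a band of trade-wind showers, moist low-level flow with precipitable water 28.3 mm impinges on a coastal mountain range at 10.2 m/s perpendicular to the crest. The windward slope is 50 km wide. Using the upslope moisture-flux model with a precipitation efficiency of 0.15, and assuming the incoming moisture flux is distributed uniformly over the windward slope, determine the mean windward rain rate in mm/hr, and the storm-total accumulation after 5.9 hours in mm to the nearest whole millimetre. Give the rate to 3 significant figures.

Incoming column moisture flux per unit ridge length: F = V × PW = 10.2 × 28.3 = 288.66 mm·m/s.
Spread over the 50 km slope with efficiency ε = 0.15: R = ε·F/W = 0.15 × 288.66 / 50000 m = 8.660e-04 mm/s.
R = 8.660e-04 × 3600 = 3.12 mm/hr.
Over 5.9 h: total = 3.12 × 5.9 = 18.408 ≈ 18 mm.

R ≈ 3.12 mm/hr; total ≈ 18 mm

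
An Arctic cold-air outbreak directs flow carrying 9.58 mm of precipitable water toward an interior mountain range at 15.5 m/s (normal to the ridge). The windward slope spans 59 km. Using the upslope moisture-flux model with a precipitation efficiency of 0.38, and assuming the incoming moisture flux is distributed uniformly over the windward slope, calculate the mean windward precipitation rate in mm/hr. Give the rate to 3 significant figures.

R ≈ 3.44 mm/hr

Incoming column moisture flux per unit ridge length: F = V × PW = 15.5 × 9.58 = 148.49 mm·m/s.
Spread over the 59 km slope with efficiency ε = 0.38: R = ε·F/W = 0.38 × 148.49 / 59000 m = 9.564e-04 mm/s.
R = 9.564e-04 × 3600 = 3.44 mm/hr.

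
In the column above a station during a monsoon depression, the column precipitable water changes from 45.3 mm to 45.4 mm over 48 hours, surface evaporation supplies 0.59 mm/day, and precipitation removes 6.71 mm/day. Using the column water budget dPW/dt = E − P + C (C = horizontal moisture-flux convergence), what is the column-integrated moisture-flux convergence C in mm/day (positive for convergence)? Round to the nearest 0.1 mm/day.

dPW/dt = (45.4 − 45.3) mm / (48/24 day) = +0.050 mm/day.
C = dPW/dt − E + P = (+0.050) − 0.59 + 6.71 = 6.2 mm/day.

C ≈ 6.2 mm/day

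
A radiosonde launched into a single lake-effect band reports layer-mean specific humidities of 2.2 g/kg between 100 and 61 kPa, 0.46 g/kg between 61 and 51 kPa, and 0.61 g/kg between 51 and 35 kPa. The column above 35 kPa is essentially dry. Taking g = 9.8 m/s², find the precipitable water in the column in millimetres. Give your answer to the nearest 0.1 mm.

PW ≈ 10.2 mm

Precipitable water is the column-integrated vapour mass per unit area: PW = (1/g) Σ q̄ Δp, with q in kg/kg and Δp in Pa (1 kg/m² of water = 1 mm).
Layer 100–61 kPa: Δp = 390 hPa = 39000 Pa, q̄ = 0.0022 kg/kg → 0.0022 × 39000 / 9.8 = 8.76 mm
Layer 61–51 kPa: Δp = 100 hPa = 10000 Pa, q̄ = 0.00046 kg/kg → 0.00046 × 10000 / 9.8 = 0.47 mm
Layer 51–35 kPa: Δp = 160 hPa = 16000 Pa, q̄ = 0.00061 kg/kg → 0.00061 × 16000 / 9.8 = 1.00 mm
PW = 8.76 + 0.47 + 1.00 = 10.23 ≈ 10.2 mm.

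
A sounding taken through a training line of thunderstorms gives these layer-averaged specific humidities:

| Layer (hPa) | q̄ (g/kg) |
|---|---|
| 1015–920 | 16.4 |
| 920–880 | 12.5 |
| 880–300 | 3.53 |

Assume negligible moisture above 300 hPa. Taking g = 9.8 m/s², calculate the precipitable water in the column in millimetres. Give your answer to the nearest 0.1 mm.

PW ≈ 41.9 mm

Precipitable water is the column-integrated vapour mass per unit area: PW = (1/g) Σ q̄ Δp, with q in kg/kg and Δp in Pa (1 kg/m² of water = 1 mm).
Layer 1015–920 hPa: Δp = 95 hPa = 9500 Pa, q̄ = 0.0164 kg/kg → 0.0164 × 9500 / 9.8 = 15.90 mm
Layer 920–880 hPa: Δp = 40 hPa = 4000 Pa, q̄ = 0.0125 kg/kg → 0.0125 × 4000 / 9.8 = 5.10 mm
Layer 880–300 hPa: Δp = 580 hPa = 58000 Pa, q̄ = 0.00353 kg/kg → 0.00353 × 58000 / 9.8 = 20.89 mm
PW = 15.90 + 5.10 + 20.89 = 41.89 ≈ 41.9 mm.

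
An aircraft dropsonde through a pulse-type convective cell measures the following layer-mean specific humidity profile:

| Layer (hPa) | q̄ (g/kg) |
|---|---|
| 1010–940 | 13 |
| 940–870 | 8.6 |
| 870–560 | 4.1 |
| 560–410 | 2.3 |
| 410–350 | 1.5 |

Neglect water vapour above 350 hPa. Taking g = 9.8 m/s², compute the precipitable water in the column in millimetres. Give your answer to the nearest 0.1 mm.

Precipitable water is the column-integrated vapour mass per unit area: PW = (1/g) Σ q̄ Δp, with q in kg/kg and Δp in Pa (1 kg/m² of water = 1 mm).
Layer 1010–940 hPa: Δp = 70 hPa = 7000 Pa, q̄ = 0.013 kg/kg → 0.013 × 7000 / 9.8 = 9.29 mm
Layer 940–870 hPa: Δp = 70 hPa = 7000 Pa, q̄ = 0.0086 kg/kg → 0.0086 × 7000 / 9.8 = 6.14 mm
Layer 870–560 hPa: Δp = 310 hPa = 31000 Pa, q̄ = 0.0041 kg/kg → 0.0041 × 31000 / 9.8 = 12.97 mm
Layer 560–410 hPa: Δp = 150 hPa = 15000 Pa, q̄ = 0.0023 kg/kg → 0.0023 × 15000 / 9.8 = 3.52 mm
Layer 410–350 hPa: Δp = 60 hPa = 6000 Pa, q̄ = 0.0015 kg/kg → 0.0015 × 6000 / 9.8 = 0.92 mm
PW = 9.29 + 6.14 + 12.97 + 3.52 + 0.92 = 32.84 ≈ 32.8 mm.

PW ≈ 32.8 mm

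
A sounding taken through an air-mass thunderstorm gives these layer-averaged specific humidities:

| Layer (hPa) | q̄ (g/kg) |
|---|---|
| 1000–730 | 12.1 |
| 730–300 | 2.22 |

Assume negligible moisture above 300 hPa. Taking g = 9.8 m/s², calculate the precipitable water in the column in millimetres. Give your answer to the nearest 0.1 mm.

Precipitable water is the column-integrated vapour mass per unit area: PW = (1/g) Σ q̄ Δp, with q in kg/kg and Δp in Pa (1 kg/m² of water = 1 mm).
Layer 1000–730 hPa: Δp = 270 hPa = 27000 Pa, q̄ = 0.0121 kg/kg → 0.0121 × 27000 / 9.8 = 33.34 mm
Layer 730–300 hPa: Δp = 430 hPa = 43000 Pa, q̄ = 0.00222 kg/kg → 0.00222 × 43000 / 9.8 = 9.74 mm
PW = 33.34 + 9.74 = 43.08 ≈ 43.1 mm.

PW ≈ 43.1 mm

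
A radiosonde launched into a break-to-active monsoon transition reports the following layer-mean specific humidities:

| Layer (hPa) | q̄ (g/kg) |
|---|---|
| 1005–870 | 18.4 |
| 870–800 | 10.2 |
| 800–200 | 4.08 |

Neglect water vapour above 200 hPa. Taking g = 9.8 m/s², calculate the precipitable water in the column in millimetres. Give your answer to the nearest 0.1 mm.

PW ≈ 57.6 mm

Precipitable water is the column-integrated vapour mass per unit area: PW = (1/g) Σ q̄ Δp, with q in kg/kg and Δp in Pa (1 kg/m² of water = 1 mm).
Layer 1005–870 hPa: Δp = 135 hPa = 13500 Pa, q̄ = 0.0184 kg/kg → 0.0184 × 13500 / 9.8 = 25.35 mm
Layer 870–800 hPa: Δp = 70 hPa = 7000 Pa, q̄ = 0.0102 kg/kg → 0.0102 × 7000 / 9.8 = 7.29 mm
Layer 800–200 hPa: Δp = 600 hPa = 60000 Pa, q̄ = 0.00408 kg/kg → 0.00408 × 60000 / 9.8 = 24.98 mm
PW = 25.35 + 7.29 + 24.98 = 57.62 ≈ 57.6 mm.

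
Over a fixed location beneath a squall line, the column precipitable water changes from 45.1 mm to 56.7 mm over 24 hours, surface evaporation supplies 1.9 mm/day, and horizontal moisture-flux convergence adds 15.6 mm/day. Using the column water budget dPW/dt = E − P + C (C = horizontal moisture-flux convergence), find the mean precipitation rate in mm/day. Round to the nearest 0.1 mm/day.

dPW/dt = (56.7 − 45.1) mm / (24/24 day) = +11.600 mm/day.
P = E + C − dPW/dt = 1.9 + (15.6) − (+11.600) = 5.9 mm/day.

P ≈ 5.9 mm/day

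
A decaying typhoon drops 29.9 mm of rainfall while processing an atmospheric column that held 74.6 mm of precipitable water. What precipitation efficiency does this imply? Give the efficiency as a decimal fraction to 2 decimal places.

ε = rainfall / PW = 29.9 / 74.6 = 0.40.

ε ≈ 0.40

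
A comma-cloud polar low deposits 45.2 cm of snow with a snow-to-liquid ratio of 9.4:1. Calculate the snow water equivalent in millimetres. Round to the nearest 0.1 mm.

SWE = snow depth / ratio = 45.2 cm / 9.4 = 4.809 cm = 48.1 mm.

SWE ≈ 48.1 mm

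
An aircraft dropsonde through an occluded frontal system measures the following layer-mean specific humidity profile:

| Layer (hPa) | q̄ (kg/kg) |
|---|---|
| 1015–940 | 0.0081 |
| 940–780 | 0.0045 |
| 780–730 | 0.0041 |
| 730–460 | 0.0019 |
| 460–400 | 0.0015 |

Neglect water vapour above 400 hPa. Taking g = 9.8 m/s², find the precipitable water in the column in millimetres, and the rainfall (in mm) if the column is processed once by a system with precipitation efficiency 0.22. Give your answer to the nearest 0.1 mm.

Precipitable water is the column-integrated vapour mass per unit area: PW = (1/g) Σ q̄ Δp, with q in kg/kg and Δp in Pa (1 kg/m² of water = 1 mm).
Layer 1015–940 hPa: Δp = 75 hPa = 7500 Pa, q̄ = 0.0081 kg/kg → 0.0081 × 7500 / 9.8 = 6.20 mm
Layer 940–780 hPa: Δp = 160 hPa = 16000 Pa, q̄ = 0.0045 kg/kg → 0.0045 × 16000 / 9.8 = 7.35 mm
Layer 780–730 hPa: Δp = 50 hPa = 5000 Pa, q̄ = 0.0041 kg/kg → 0.0041 × 5000 / 9.8 = 2.09 mm
Layer 730–460 hPa: Δp = 270 hPa = 27000 Pa, q̄ = 0.0019 kg/kg → 0.0019 × 27000 / 9.8 = 5.23 mm
Layer 460–400 hPa: Δp = 60 hPa = 6000 Pa, q̄ = 0.0015 kg/kg → 0.0015 × 6000 / 9.8 = 0.92 mm
PW = 6.20 + 7.35 + 2.09 + 5.23 + 0.92 = 21.79 ≈ 21.8 mm.
Rainfall = ε × PW = 0.22 × 21.8 = 4.8 mm.

PW ≈ 21.8 mm; rainfall ≈ 4.8 mm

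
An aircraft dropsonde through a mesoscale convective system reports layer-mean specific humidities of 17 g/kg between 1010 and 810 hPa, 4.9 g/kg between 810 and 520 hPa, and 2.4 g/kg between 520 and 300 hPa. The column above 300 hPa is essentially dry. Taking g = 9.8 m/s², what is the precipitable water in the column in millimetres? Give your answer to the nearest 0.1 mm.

Precipitable water is the column-integrated vapour mass per unit area: PW = (1/g) Σ q̄ Δp, with q in kg/kg and Δp in Pa (1 kg/m² of water = 1 mm).
Layer 1010–810 hPa: Δp = 200 hPa = 20000 Pa, q̄ = 0.017 kg/kg → 0.017 × 20000 / 9.8 = 34.69 mm
Layer 810–520 hPa: Δp = 290 hPa = 29000 Pa, q̄ = 0.0049 kg/kg → 0.0049 × 29000 / 9.8 = 14.50 mm
Layer 520–300 hPa: Δp = 220 hPa = 22000 Pa, q̄ = 0.0024 kg/kg → 0.0024 × 22000 / 9.8 = 5.39 mm
PW = 34.69 + 14.50 + 5.39 = 54.58 ≈ 54.6 mm.

PW ≈ 54.6 mm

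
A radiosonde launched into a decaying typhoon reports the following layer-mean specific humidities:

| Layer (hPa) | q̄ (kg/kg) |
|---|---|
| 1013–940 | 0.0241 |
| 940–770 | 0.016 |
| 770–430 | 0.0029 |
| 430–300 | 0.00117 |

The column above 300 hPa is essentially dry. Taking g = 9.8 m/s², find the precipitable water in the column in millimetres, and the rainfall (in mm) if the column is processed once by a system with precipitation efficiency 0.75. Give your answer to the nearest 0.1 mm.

Precipitable water is the column-integrated vapour mass per unit area: PW = (1/g) Σ q̄ Δp, with q in kg/kg and Δp in Pa (1 kg/m² of water = 1 mm).
Layer 1013–940 hPa: Δp = 73 hPa = 7300 Pa, q̄ = 0.0241 kg/kg → 0.0241 × 7300 / 9.8 = 17.95 mm
Layer 940–770 hPa: Δp = 170 hPa = 17000 Pa, q̄ = 0.016 kg/kg → 0.016 × 17000 / 9.8 = 27.76 mm
Layer 770–430 hPa: Δp = 340 hPa = 34000 Pa, q̄ = 0.0029 kg/kg → 0.0029 × 34000 / 9.8 = 10.06 mm
Layer 430–300 hPa: Δp = 130 hPa = 13000 Pa, q̄ = 0.00117 kg/kg → 0.00117 × 13000 / 9.8 = 1.55 mm
PW = 17.95 + 27.76 + 10.06 + 1.55 = 57.32 ≈ 57.3 mm.
Rainfall = ε × PW = 0.75 × 57.3 = 43.0 mm.

PW ≈ 57.3 mm; rainfall ≈ 43.0 mm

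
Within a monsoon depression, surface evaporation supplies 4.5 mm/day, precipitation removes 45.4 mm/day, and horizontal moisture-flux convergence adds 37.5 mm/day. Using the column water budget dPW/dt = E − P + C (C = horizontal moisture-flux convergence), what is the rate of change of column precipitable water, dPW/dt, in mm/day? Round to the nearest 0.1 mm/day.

dPW/dt ≈ -3.4 mm/day

dPW/dt = E − P + C = 4.5 − 45.4 + (37.5) = -3.4 mm/day.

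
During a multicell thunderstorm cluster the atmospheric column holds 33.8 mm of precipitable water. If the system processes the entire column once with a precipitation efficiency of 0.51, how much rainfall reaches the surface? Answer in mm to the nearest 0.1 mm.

rainfall ≈ 17.2 mm

Rainfall = ε × PW = 0.51 × 33.8 = 17.2 mm.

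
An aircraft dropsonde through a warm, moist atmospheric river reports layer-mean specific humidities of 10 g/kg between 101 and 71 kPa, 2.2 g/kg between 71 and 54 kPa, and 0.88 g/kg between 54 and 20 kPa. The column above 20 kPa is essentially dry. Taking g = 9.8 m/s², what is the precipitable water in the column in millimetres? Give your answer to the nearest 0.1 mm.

PW ≈ 37.5 mm

Precipitable water is the column-integrated vapour mass per unit area: PW = (1/g) Σ q̄ Δp, with q in kg/kg and Δp in Pa (1 kg/m² of water = 1 mm).
Layer 101–71 kPa: Δp = 300 hPa = 30000 Pa, q̄ = 0.01 kg/kg → 0.01 × 30000 / 9.8 = 30.61 mm
Layer 71–54 kPa: Δp = 170 hPa = 17000 Pa, q̄ = 0.0022 kg/kg → 0.0022 × 17000 / 9.8 = 3.82 mm
Layer 54–20 kPa: Δp = 340 hPa = 34000 Pa, q̄ = 0.00088 kg/kg → 0.00088 × 34000 / 9.8 = 3.05 mm
PW = 30.61 + 3.82 + 3.05 = 37.48 ≈ 37.5 mm.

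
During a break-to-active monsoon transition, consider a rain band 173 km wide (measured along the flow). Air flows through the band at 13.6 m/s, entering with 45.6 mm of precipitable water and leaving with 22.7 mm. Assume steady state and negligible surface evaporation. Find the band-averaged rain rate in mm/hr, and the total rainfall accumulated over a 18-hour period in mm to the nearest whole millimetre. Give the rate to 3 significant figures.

R ≈ 6.48 mm/hr; total ≈ 117 mm

Column moisture flux per unit crosswind length is F = V × PW.
Inflow: F_in = 13.6 × 45.6 = 620.16 mm·m/s
Outflow: F_out = 13.6 × 22.7 = 308.72 mm·m/s
Steady-state rate R = (F_in − F_out)/L = (620.16 − 308.72) / 173000 m = 1.800e-03 mm/s.
R = 1.800e-03 × 3600 = 6.48 mm/hr.
Over 18 h: total = 6.48 × 18 = 116.64 ≈ 117 mm.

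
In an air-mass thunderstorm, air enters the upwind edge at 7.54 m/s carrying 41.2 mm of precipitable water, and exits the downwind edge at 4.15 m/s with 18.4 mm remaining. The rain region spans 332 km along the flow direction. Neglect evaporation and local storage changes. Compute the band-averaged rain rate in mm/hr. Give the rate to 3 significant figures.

R ≈ 2.54 mm/hr

Column moisture flux per unit crosswind length is F = V × PW.
Inflow: F_in = 7.54 × 41.2 = 310.648 mm·m/s
Outflow: F_out = 4.15 × 18.4 = 76.36 mm·m/s
Steady-state rate R = (F_in − F_out)/L = (310.648 − 76.36) / 332000 m = 7.057e-04 mm/s.
R = 7.057e-04 × 3600 = 2.54 mm/hr.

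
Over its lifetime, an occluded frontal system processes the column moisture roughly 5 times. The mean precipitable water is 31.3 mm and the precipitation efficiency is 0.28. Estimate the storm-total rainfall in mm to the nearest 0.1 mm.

Each cycle deposits ε × PW = 0.28 × 31.3 = 8.764 mm.
Over 5 cycles: 5 × 8.764 = 43.8 mm.

rainfall ≈ 43.8 mm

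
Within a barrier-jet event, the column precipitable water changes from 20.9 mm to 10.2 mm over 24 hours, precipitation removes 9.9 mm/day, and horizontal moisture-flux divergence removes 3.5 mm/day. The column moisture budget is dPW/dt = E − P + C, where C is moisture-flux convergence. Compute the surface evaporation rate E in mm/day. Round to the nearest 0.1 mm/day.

E ≈ 2.7 mm/day

dPW/dt = (10.2 − 20.9) mm / (24/24 day) = -10.700 mm/day.
E = dPW/dt + P − C = (-10.700) + 9.9 − (-3.5) = 2.7 mm/day.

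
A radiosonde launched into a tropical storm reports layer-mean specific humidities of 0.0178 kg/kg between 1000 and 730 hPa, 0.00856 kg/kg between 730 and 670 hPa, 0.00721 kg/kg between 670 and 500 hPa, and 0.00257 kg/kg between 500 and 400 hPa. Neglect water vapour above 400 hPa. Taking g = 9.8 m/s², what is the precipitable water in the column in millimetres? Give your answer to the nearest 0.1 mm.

PW ≈ 69.4 mm

Precipitable water is the column-integrated vapour mass per unit area: PW = (1/g) Σ q̄ Δp, with q in kg/kg and Δp in Pa (1 kg/m² of water = 1 mm).
Layer 1000–730 hPa: Δp = 270 hPa = 27000 Pa, q̄ = 0.0178 kg/kg → 0.0178 × 27000 / 9.8 = 49.04 mm
Layer 730–670 hPa: Δp = 60 hPa = 6000 Pa, q̄ = 0.00856 kg/kg → 0.00856 × 6000 / 9.8 = 5.24 mm
Layer 670–500 hPa: Δp = 170 hPa = 17000 Pa, q̄ = 0.00721 kg/kg → 0.00721 × 17000 / 9.8 = 12.51 mm
Layer 500–400 hPa: Δp = 100 hPa = 10000 Pa, q̄ = 0.00257 kg/kg → 0.00257 × 10000 / 9.8 = 2.62 mm
PW = 49.04 + 5.24 + 12.51 + 2.62 = 69.41 ≈ 69.4 mm.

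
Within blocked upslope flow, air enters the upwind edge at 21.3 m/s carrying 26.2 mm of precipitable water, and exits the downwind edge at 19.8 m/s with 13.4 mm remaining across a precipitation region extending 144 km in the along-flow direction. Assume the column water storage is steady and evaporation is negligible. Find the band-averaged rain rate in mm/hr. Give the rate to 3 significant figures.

R ≈ 7.32 mm/hr

Column moisture flux per unit crosswind length is F = V × PW.
Inflow: F_in = 21.3 × 26.2 = 558.06 mm·m/s
Outflow: F_out = 19.8 × 13.4 = 265.32 mm·m/s
Steady-state rate R = (F_in − F_out)/L = (558.06 − 265.32) / 144000 m = 2.033e-03 mm/s.
R = 2.033e-03 × 3600 = 7.32 mm/hr.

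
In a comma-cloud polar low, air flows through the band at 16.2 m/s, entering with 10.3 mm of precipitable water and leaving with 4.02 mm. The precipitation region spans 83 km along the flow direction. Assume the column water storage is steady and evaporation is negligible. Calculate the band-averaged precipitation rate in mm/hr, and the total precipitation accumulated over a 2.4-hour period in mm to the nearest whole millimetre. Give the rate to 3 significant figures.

R ≈ 4.41 mm/hr; total ≈ 11 mm

Column moisture flux per unit crosswind length is F = V × PW.
Inflow: F_in = 16.2 × 10.3 = 166.86 mm·m/s
Outflow: F_out = 16.2 × 4.02 = 65.124 mm·m/s
Steady-state rate R = (F_in − F_out)/L = (166.86 − 65.124) / 83000 m = 1.226e-03 mm/s.
R = 1.226e-03 × 3600 = 4.41 mm/hr.
Over 2.4 h: total = 4.41 × 2.4 = 10.584 ≈ 11 mm.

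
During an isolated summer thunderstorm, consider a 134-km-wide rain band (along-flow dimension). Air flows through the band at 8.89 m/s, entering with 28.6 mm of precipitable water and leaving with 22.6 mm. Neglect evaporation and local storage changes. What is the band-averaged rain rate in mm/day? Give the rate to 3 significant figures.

R ≈ 34.4 mm/day

Column moisture flux per unit crosswind length is F = V × PW.
Inflow: F_in = 8.89 × 28.6 = 254.254 mm·m/s
Outflow: F_out = 8.89 × 22.6 = 200.914 mm·m/s
Steady-state rate R = (F_in − F_out)/L = (254.254 − 200.914) / 134000 m = 3.981e-04 mm/s.
R = 3.981e-04 × 3600 × 24 = 34.4 mm/day.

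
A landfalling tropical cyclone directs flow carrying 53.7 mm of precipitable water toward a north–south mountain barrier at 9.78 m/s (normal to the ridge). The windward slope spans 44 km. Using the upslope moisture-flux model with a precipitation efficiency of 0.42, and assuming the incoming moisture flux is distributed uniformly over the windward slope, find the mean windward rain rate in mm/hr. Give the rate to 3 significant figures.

R ≈ 18.0 mm/hr

Incoming column moisture flux per unit ridge length: F = V × PW = 9.78 × 53.7 = 525.186 mm·m/s.
Spread over the 44 km slope with efficiency ε = 0.42: R = ε·F/W = 0.42 × 525.186 / 44000 m = 5.013e-03 mm/s.
R = 5.013e-03 × 3600 = 18.0 mm/hr.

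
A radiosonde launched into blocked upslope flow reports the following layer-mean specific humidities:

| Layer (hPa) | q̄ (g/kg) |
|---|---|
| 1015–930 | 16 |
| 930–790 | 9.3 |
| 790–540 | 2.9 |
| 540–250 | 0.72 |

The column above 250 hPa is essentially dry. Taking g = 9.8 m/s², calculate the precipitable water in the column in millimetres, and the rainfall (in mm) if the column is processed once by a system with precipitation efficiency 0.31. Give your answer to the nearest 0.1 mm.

PW ≈ 36.7 mm; rainfall ≈ 11.4 mm

Precipitable water is the column-integrated vapour mass per unit area: PW = (1/g) Σ q̄ Δp, with q in kg/kg and Δp in Pa (1 kg/m² of water = 1 mm).
Layer 1015–930 hPa: Δp = 85 hPa = 8500 Pa, q̄ = 0.016 kg/kg → 0.016 × 8500 / 9.8 = 13.88 mm
Layer 930–790 hPa: Δp = 140 hPa = 14000 Pa, q̄ = 0.0093 kg/kg → 0.0093 × 14000 / 9.8 = 13.29 mm
Layer 790–540 hPa: Δp = 250 hPa = 25000 Pa, q̄ = 0.0029 kg/kg → 0.0029 × 25000 / 9.8 = 7.40 mm
Layer 540–250 hPa: Δp = 290 hPa = 29000 Pa, q̄ = 0.00072 kg/kg → 0.00072 × 29000 / 9.8 = 2.13 mm
PW = 13.88 + 13.29 + 7.40 + 2.13 = 36.70 ≈ 36.7 mm.
Rainfall = ε × PW = 0.31 × 36.7 = 11.4 mm.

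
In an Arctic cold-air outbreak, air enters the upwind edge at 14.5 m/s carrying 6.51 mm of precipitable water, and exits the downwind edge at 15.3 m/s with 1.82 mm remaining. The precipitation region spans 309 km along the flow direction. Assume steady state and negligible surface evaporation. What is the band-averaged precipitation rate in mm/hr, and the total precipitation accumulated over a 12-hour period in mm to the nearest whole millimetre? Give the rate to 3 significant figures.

Column moisture flux per unit crosswind length is F = V × PW.
Inflow: F_in = 14.5 × 6.51 = 94.395 mm·m/s
Outflow: F_out = 15.3 × 1.82 = 27.846 mm·m/s
Steady-state rate R = (F_in − F_out)/L = (94.395 − 27.846) / 309000 m = 2.154e-04 mm/s.
R = 2.154e-04 × 3600 = 0.775 mm/hr.
Over 12 h: total = 0.775 × 12 = 9.3 ≈ 9 mm.

R ≈ 0.775 mm/hr; total ≈ 9 mm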